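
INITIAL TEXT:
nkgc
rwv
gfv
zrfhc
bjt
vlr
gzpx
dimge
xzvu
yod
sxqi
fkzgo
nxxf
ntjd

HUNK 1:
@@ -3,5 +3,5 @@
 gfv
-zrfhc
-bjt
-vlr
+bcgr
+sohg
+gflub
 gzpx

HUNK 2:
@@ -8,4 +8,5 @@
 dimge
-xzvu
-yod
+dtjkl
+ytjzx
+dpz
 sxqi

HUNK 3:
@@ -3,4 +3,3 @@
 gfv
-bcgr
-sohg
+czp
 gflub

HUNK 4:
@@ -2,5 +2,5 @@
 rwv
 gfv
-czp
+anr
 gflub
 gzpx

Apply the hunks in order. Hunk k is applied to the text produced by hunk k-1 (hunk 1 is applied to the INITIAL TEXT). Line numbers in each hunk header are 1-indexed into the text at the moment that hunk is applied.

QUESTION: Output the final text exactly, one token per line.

Answer: nkgc
rwv
gfv
anr
gflub
gzpx
dimge
dtjkl
ytjzx
dpz
sxqi
fkzgo
nxxf
ntjd

Derivation:
Hunk 1: at line 3 remove [zrfhc,bjt,vlr] add [bcgr,sohg,gflub] -> 14 lines: nkgc rwv gfv bcgr sohg gflub gzpx dimge xzvu yod sxqi fkzgo nxxf ntjd
Hunk 2: at line 8 remove [xzvu,yod] add [dtjkl,ytjzx,dpz] -> 15 lines: nkgc rwv gfv bcgr sohg gflub gzpx dimge dtjkl ytjzx dpz sxqi fkzgo nxxf ntjd
Hunk 3: at line 3 remove [bcgr,sohg] add [czp] -> 14 lines: nkgc rwv gfv czp gflub gzpx dimge dtjkl ytjzx dpz sxqi fkzgo nxxf ntjd
Hunk 4: at line 2 remove [czp] add [anr] -> 14 lines: nkgc rwv gfv anr gflub gzpx dimge dtjkl ytjzx dpz sxqi fkzgo nxxf ntjd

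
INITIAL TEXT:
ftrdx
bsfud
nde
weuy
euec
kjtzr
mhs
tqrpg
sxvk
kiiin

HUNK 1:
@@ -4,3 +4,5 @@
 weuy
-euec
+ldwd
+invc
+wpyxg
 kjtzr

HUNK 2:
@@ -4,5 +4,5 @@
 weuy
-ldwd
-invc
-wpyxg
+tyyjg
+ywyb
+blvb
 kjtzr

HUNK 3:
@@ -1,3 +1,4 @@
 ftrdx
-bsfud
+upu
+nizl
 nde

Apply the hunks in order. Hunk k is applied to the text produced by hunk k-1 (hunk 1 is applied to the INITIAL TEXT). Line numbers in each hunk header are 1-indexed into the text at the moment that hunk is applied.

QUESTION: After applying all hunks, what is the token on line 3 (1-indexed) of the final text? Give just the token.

Hunk 1: at line 4 remove [euec] add [ldwd,invc,wpyxg] -> 12 lines: ftrdx bsfud nde weuy ldwd invc wpyxg kjtzr mhs tqrpg sxvk kiiin
Hunk 2: at line 4 remove [ldwd,invc,wpyxg] add [tyyjg,ywyb,blvb] -> 12 lines: ftrdx bsfud nde weuy tyyjg ywyb blvb kjtzr mhs tqrpg sxvk kiiin
Hunk 3: at line 1 remove [bsfud] add [upu,nizl] -> 13 lines: ftrdx upu nizl nde weuy tyyjg ywyb blvb kjtzr mhs tqrpg sxvk kiiin
Final line 3: nizl

Answer: nizl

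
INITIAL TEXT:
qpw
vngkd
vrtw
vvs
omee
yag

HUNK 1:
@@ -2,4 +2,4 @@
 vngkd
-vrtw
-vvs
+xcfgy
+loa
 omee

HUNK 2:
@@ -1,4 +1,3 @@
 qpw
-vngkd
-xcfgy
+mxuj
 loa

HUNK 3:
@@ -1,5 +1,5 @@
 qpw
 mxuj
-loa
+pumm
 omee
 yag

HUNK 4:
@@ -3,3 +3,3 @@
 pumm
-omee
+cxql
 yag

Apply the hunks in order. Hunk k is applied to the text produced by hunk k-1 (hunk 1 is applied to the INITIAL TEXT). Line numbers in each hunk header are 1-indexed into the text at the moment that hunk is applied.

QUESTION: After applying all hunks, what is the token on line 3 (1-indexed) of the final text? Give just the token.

Answer: pumm

Derivation:
Hunk 1: at line 2 remove [vrtw,vvs] add [xcfgy,loa] -> 6 lines: qpw vngkd xcfgy loa omee yag
Hunk 2: at line 1 remove [vngkd,xcfgy] add [mxuj] -> 5 lines: qpw mxuj loa omee yag
Hunk 3: at line 1 remove [loa] add [pumm] -> 5 lines: qpw mxuj pumm omee yag
Hunk 4: at line 3 remove [omee] add [cxql] -> 5 lines: qpw mxuj pumm cxql yag
Final line 3: pumm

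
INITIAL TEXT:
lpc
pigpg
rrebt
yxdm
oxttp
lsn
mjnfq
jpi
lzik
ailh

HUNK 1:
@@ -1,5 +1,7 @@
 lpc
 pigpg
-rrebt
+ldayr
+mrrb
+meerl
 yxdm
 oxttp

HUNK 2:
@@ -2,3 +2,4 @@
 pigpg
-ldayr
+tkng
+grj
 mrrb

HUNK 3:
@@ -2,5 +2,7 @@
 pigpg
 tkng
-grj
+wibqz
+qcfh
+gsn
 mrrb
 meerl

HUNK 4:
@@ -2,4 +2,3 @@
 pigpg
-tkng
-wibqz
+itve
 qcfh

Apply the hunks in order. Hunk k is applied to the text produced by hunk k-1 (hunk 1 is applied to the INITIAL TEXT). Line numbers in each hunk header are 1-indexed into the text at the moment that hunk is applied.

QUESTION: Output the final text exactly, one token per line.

Answer: lpc
pigpg
itve
qcfh
gsn
mrrb
meerl
yxdm
oxttp
lsn
mjnfq
jpi
lzik
ailh

Derivation:
Hunk 1: at line 1 remove [rrebt] add [ldayr,mrrb,meerl] -> 12 lines: lpc pigpg ldayr mrrb meerl yxdm oxttp lsn mjnfq jpi lzik ailh
Hunk 2: at line 2 remove [ldayr] add [tkng,grj] -> 13 lines: lpc pigpg tkng grj mrrb meerl yxdm oxttp lsn mjnfq jpi lzik ailh
Hunk 3: at line 2 remove [grj] add [wibqz,qcfh,gsn] -> 15 lines: lpc pigpg tkng wibqz qcfh gsn mrrb meerl yxdm oxttp lsn mjnfq jpi lzik ailh
Hunk 4: at line 2 remove [tkng,wibqz] add [itve] -> 14 lines: lpc pigpg itve qcfh gsn mrrb meerl yxdm oxttp lsn mjnfq jpi lzik ailh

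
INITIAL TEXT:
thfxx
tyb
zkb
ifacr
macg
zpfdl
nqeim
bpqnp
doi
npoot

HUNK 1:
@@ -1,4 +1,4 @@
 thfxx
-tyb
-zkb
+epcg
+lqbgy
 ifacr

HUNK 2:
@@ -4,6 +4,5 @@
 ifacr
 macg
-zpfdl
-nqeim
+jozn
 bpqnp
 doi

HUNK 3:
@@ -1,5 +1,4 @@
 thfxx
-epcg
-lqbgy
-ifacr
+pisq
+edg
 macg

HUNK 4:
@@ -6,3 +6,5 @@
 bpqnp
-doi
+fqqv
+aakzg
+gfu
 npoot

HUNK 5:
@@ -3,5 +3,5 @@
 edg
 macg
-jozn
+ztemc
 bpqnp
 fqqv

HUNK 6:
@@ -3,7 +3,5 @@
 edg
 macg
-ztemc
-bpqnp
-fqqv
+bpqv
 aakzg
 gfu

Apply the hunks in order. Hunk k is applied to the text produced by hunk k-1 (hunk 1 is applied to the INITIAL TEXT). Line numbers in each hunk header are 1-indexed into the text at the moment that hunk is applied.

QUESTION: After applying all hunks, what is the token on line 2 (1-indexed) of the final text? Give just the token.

Hunk 1: at line 1 remove [tyb,zkb] add [epcg,lqbgy] -> 10 lines: thfxx epcg lqbgy ifacr macg zpfdl nqeim bpqnp doi npoot
Hunk 2: at line 4 remove [zpfdl,nqeim] add [jozn] -> 9 lines: thfxx epcg lqbgy ifacr macg jozn bpqnp doi npoot
Hunk 3: at line 1 remove [epcg,lqbgy,ifacr] add [pisq,edg] -> 8 lines: thfxx pisq edg macg jozn bpqnp doi npoot
Hunk 4: at line 6 remove [doi] add [fqqv,aakzg,gfu] -> 10 lines: thfxx pisq edg macg jozn bpqnp fqqv aakzg gfu npoot
Hunk 5: at line 3 remove [jozn] add [ztemc] -> 10 lines: thfxx pisq edg macg ztemc bpqnp fqqv aakzg gfu npoot
Hunk 6: at line 3 remove [ztemc,bpqnp,fqqv] add [bpqv] -> 8 lines: thfxx pisq edg macg bpqv aakzg gfu npoot
Final line 2: pisq

Answer: pisq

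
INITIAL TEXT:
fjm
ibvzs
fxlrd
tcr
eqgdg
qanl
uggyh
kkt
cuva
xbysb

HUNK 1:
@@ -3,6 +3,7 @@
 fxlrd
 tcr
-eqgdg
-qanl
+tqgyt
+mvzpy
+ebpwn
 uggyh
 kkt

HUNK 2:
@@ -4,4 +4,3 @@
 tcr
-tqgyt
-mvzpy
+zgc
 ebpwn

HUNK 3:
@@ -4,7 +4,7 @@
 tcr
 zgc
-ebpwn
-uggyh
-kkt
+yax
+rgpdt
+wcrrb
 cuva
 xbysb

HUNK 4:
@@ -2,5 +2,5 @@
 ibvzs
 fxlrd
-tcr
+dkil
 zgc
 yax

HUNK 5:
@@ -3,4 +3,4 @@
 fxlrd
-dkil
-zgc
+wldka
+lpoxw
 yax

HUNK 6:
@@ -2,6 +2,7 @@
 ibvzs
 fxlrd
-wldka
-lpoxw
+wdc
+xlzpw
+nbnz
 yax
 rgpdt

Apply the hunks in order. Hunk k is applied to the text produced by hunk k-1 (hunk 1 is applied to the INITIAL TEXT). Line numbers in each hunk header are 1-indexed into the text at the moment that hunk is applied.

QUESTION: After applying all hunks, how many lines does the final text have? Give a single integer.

Answer: 11

Derivation:
Hunk 1: at line 3 remove [eqgdg,qanl] add [tqgyt,mvzpy,ebpwn] -> 11 lines: fjm ibvzs fxlrd tcr tqgyt mvzpy ebpwn uggyh kkt cuva xbysb
Hunk 2: at line 4 remove [tqgyt,mvzpy] add [zgc] -> 10 lines: fjm ibvzs fxlrd tcr zgc ebpwn uggyh kkt cuva xbysb
Hunk 3: at line 4 remove [ebpwn,uggyh,kkt] add [yax,rgpdt,wcrrb] -> 10 lines: fjm ibvzs fxlrd tcr zgc yax rgpdt wcrrb cuva xbysb
Hunk 4: at line 2 remove [tcr] add [dkil] -> 10 lines: fjm ibvzs fxlrd dkil zgc yax rgpdt wcrrb cuva xbysb
Hunk 5: at line 3 remove [dkil,zgc] add [wldka,lpoxw] -> 10 lines: fjm ibvzs fxlrd wldka lpoxw yax rgpdt wcrrb cuva xbysb
Hunk 6: at line 2 remove [wldka,lpoxw] add [wdc,xlzpw,nbnz] -> 11 lines: fjm ibvzs fxlrd wdc xlzpw nbnz yax rgpdt wcrrb cuva xbysb
Final line count: 11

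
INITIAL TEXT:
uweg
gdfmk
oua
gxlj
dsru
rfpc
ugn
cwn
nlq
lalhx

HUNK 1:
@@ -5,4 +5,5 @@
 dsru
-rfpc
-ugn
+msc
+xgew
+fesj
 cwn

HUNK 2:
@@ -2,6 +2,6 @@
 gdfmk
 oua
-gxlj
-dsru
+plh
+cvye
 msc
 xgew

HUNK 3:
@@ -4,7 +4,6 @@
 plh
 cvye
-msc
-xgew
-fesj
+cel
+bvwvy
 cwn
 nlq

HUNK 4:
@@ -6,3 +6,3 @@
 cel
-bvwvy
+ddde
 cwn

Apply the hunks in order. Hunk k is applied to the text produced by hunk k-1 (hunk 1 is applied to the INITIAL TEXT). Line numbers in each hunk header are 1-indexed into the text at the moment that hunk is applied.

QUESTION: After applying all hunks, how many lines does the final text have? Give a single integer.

Answer: 10

Derivation:
Hunk 1: at line 5 remove [rfpc,ugn] add [msc,xgew,fesj] -> 11 lines: uweg gdfmk oua gxlj dsru msc xgew fesj cwn nlq lalhx
Hunk 2: at line 2 remove [gxlj,dsru] add [plh,cvye] -> 11 lines: uweg gdfmk oua plh cvye msc xgew fesj cwn nlq lalhx
Hunk 3: at line 4 remove [msc,xgew,fesj] add [cel,bvwvy] -> 10 lines: uweg gdfmk oua plh cvye cel bvwvy cwn nlq lalhx
Hunk 4: at line 6 remove [bvwvy] add [ddde] -> 10 lines: uweg gdfmk oua plh cvye cel ddde cwn nlq lalhx
Final line count: 10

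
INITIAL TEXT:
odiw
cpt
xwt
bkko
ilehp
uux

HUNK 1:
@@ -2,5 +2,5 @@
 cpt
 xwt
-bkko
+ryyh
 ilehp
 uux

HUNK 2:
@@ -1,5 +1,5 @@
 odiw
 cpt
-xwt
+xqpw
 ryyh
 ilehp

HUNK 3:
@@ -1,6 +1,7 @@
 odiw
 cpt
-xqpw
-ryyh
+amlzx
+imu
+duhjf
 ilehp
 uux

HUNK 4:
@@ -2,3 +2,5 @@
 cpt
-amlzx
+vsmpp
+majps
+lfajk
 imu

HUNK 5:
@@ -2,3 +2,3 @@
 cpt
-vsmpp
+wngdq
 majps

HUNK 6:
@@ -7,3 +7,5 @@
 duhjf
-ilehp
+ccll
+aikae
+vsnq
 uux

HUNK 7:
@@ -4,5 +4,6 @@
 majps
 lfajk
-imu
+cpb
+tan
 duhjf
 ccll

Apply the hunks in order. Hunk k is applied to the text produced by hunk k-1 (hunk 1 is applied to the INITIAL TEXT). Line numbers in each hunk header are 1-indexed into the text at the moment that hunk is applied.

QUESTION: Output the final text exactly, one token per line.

Hunk 1: at line 2 remove [bkko] add [ryyh] -> 6 lines: odiw cpt xwt ryyh ilehp uux
Hunk 2: at line 1 remove [xwt] add [xqpw] -> 6 lines: odiw cpt xqpw ryyh ilehp uux
Hunk 3: at line 1 remove [xqpw,ryyh] add [amlzx,imu,duhjf] -> 7 lines: odiw cpt amlzx imu duhjf ilehp uux
Hunk 4: at line 2 remove [amlzx] add [vsmpp,majps,lfajk] -> 9 lines: odiw cpt vsmpp majps lfajk imu duhjf ilehp uux
Hunk 5: at line 2 remove [vsmpp] add [wngdq] -> 9 lines: odiw cpt wngdq majps lfajk imu duhjf ilehp uux
Hunk 6: at line 7 remove [ilehp] add [ccll,aikae,vsnq] -> 11 lines: odiw cpt wngdq majps lfajk imu duhjf ccll aikae vsnq uux
Hunk 7: at line 4 remove [imu] add [cpb,tan] -> 12 lines: odiw cpt wngdq majps lfajk cpb tan duhjf ccll aikae vsnq uux

Answer: odiw
cpt
wngdq
majps
lfajk
cpb
tan
duhjf
ccll
aikae
vsnq
uux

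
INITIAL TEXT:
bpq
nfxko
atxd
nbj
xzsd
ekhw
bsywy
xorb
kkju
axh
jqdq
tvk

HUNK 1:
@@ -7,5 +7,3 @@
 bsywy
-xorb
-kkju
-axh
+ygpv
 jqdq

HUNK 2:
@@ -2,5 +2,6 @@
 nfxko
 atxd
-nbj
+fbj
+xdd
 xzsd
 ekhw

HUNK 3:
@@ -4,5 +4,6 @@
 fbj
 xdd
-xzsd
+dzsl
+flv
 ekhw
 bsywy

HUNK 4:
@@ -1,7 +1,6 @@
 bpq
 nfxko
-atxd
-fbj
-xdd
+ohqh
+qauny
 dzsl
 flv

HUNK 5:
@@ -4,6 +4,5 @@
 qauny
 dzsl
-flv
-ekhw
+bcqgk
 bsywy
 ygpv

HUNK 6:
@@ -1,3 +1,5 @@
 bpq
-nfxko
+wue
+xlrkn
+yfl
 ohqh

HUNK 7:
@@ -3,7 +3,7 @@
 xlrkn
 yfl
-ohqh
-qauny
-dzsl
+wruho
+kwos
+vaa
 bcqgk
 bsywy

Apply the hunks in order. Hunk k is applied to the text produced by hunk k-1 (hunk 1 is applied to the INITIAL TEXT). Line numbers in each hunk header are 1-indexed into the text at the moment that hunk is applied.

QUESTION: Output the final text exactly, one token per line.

Hunk 1: at line 7 remove [xorb,kkju,axh] add [ygpv] -> 10 lines: bpq nfxko atxd nbj xzsd ekhw bsywy ygpv jqdq tvk
Hunk 2: at line 2 remove [nbj] add [fbj,xdd] -> 11 lines: bpq nfxko atxd fbj xdd xzsd ekhw bsywy ygpv jqdq tvk
Hunk 3: at line 4 remove [xzsd] add [dzsl,flv] -> 12 lines: bpq nfxko atxd fbj xdd dzsl flv ekhw bsywy ygpv jqdq tvk
Hunk 4: at line 1 remove [atxd,fbj,xdd] add [ohqh,qauny] -> 11 lines: bpq nfxko ohqh qauny dzsl flv ekhw bsywy ygpv jqdq tvk
Hunk 5: at line 4 remove [flv,ekhw] add [bcqgk] -> 10 lines: bpq nfxko ohqh qauny dzsl bcqgk bsywy ygpv jqdq tvk
Hunk 6: at line 1 remove [nfxko] add [wue,xlrkn,yfl] -> 12 lines: bpq wue xlrkn yfl ohqh qauny dzsl bcqgk bsywy ygpv jqdq tvk
Hunk 7: at line 3 remove [ohqh,qauny,dzsl] add [wruho,kwos,vaa] -> 12 lines: bpq wue xlrkn yfl wruho kwos vaa bcqgk bsywy ygpv jqdq tvk

Answer: bpq
wue
xlrkn
yfl
wruho
kwos
vaa
bcqgk
bsywy
ygpv
jqdq
tvk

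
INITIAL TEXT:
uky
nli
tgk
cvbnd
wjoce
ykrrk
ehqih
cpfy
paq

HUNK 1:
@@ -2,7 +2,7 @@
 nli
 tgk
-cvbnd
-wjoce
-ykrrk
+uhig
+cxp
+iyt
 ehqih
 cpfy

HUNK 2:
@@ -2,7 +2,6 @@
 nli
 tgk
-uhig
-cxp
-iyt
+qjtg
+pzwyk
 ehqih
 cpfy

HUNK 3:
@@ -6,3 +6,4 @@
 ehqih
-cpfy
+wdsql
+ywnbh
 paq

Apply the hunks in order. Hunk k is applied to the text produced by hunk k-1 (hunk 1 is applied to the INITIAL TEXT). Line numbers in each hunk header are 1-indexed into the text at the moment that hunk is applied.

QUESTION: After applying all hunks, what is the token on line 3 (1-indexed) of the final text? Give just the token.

Hunk 1: at line 2 remove [cvbnd,wjoce,ykrrk] add [uhig,cxp,iyt] -> 9 lines: uky nli tgk uhig cxp iyt ehqih cpfy paq
Hunk 2: at line 2 remove [uhig,cxp,iyt] add [qjtg,pzwyk] -> 8 lines: uky nli tgk qjtg pzwyk ehqih cpfy paq
Hunk 3: at line 6 remove [cpfy] add [wdsql,ywnbh] -> 9 lines: uky nli tgk qjtg pzwyk ehqih wdsql ywnbh paq
Final line 3: tgk

Answer: tgk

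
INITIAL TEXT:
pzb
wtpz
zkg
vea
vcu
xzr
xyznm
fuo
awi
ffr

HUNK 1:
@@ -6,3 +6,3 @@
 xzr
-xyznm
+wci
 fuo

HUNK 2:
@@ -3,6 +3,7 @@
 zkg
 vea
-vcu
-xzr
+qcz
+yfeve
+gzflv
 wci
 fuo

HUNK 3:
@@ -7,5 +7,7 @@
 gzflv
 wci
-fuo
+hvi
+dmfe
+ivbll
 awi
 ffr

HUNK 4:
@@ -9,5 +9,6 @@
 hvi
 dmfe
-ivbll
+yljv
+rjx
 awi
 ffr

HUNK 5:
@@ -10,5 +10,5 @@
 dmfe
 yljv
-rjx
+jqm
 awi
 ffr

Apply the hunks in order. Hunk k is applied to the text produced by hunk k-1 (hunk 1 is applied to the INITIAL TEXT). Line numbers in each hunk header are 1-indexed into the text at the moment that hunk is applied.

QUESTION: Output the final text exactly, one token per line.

Hunk 1: at line 6 remove [xyznm] add [wci] -> 10 lines: pzb wtpz zkg vea vcu xzr wci fuo awi ffr
Hunk 2: at line 3 remove [vcu,xzr] add [qcz,yfeve,gzflv] -> 11 lines: pzb wtpz zkg vea qcz yfeve gzflv wci fuo awi ffr
Hunk 3: at line 7 remove [fuo] add [hvi,dmfe,ivbll] -> 13 lines: pzb wtpz zkg vea qcz yfeve gzflv wci hvi dmfe ivbll awi ffr
Hunk 4: at line 9 remove [ivbll] add [yljv,rjx] -> 14 lines: pzb wtpz zkg vea qcz yfeve gzflv wci hvi dmfe yljv rjx awi ffr
Hunk 5: at line 10 remove [rjx] add [jqm] -> 14 lines: pzb wtpz zkg vea qcz yfeve gzflv wci hvi dmfe yljv jqm awi ffr

Answer: pzb
wtpz
zkg
vea
qcz
yfeve
gzflv
wci
hvi
dmfe
yljv
jqm
awi
ffr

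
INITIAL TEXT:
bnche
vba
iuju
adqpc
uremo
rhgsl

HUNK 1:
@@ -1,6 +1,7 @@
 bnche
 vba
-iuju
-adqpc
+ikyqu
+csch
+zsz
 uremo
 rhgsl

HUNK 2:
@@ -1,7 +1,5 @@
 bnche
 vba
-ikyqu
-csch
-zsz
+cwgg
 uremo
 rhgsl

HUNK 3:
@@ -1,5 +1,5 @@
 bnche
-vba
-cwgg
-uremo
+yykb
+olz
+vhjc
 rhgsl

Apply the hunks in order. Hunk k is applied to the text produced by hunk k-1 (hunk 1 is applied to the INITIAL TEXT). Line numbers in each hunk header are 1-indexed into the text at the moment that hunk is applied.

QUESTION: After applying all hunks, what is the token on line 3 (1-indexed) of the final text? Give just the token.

Hunk 1: at line 1 remove [iuju,adqpc] add [ikyqu,csch,zsz] -> 7 lines: bnche vba ikyqu csch zsz uremo rhgsl
Hunk 2: at line 1 remove [ikyqu,csch,zsz] add [cwgg] -> 5 lines: bnche vba cwgg uremo rhgsl
Hunk 3: at line 1 remove [vba,cwgg,uremo] add [yykb,olz,vhjc] -> 5 lines: bnche yykb olz vhjc rhgsl
Final line 3: olz

Answer: olz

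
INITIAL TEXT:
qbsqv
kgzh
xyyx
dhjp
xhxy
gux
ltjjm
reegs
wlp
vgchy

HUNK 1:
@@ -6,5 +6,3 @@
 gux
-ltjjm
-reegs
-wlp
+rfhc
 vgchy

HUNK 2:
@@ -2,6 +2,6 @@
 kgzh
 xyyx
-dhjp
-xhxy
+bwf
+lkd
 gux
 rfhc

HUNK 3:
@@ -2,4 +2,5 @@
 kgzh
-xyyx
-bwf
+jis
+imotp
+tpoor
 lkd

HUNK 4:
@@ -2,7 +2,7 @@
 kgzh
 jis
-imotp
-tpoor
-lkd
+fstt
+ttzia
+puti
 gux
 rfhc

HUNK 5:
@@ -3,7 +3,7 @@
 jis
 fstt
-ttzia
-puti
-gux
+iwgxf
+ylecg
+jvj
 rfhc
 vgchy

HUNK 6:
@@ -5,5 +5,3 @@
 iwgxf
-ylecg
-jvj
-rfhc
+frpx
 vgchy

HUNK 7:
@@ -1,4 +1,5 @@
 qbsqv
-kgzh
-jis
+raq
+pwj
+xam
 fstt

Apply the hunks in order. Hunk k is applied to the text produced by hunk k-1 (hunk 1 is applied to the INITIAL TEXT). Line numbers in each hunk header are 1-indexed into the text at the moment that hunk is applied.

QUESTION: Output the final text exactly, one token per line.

Hunk 1: at line 6 remove [ltjjm,reegs,wlp] add [rfhc] -> 8 lines: qbsqv kgzh xyyx dhjp xhxy gux rfhc vgchy
Hunk 2: at line 2 remove [dhjp,xhxy] add [bwf,lkd] -> 8 lines: qbsqv kgzh xyyx bwf lkd gux rfhc vgchy
Hunk 3: at line 2 remove [xyyx,bwf] add [jis,imotp,tpoor] -> 9 lines: qbsqv kgzh jis imotp tpoor lkd gux rfhc vgchy
Hunk 4: at line 2 remove [imotp,tpoor,lkd] add [fstt,ttzia,puti] -> 9 lines: qbsqv kgzh jis fstt ttzia puti gux rfhc vgchy
Hunk 5: at line 3 remove [ttzia,puti,gux] add [iwgxf,ylecg,jvj] -> 9 lines: qbsqv kgzh jis fstt iwgxf ylecg jvj rfhc vgchy
Hunk 6: at line 5 remove [ylecg,jvj,rfhc] add [frpx] -> 7 lines: qbsqv kgzh jis fstt iwgxf frpx vgchy
Hunk 7: at line 1 remove [kgzh,jis] add [raq,pwj,xam] -> 8 lines: qbsqv raq pwj xam fstt iwgxf frpx vgchy

Answer: qbsqv
raq
pwj
xam
fstt
iwgxf
frpx
vgchy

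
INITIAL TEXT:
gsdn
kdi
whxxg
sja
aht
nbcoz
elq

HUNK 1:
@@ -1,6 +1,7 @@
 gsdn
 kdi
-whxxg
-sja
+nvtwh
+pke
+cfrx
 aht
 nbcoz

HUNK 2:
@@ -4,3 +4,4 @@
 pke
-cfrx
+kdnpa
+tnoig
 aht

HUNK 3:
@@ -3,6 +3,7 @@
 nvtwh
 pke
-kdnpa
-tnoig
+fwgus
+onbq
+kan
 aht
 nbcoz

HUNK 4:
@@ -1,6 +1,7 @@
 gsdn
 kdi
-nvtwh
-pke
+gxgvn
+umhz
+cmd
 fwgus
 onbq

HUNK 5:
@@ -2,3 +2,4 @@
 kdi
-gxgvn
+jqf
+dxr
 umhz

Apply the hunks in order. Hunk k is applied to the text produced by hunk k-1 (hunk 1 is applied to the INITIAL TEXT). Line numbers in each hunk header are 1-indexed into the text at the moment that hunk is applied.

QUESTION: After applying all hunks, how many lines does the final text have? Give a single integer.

Hunk 1: at line 1 remove [whxxg,sja] add [nvtwh,pke,cfrx] -> 8 lines: gsdn kdi nvtwh pke cfrx aht nbcoz elq
Hunk 2: at line 4 remove [cfrx] add [kdnpa,tnoig] -> 9 lines: gsdn kdi nvtwh pke kdnpa tnoig aht nbcoz elq
Hunk 3: at line 3 remove [kdnpa,tnoig] add [fwgus,onbq,kan] -> 10 lines: gsdn kdi nvtwh pke fwgus onbq kan aht nbcoz elq
Hunk 4: at line 1 remove [nvtwh,pke] add [gxgvn,umhz,cmd] -> 11 lines: gsdn kdi gxgvn umhz cmd fwgus onbq kan aht nbcoz elq
Hunk 5: at line 2 remove [gxgvn] add [jqf,dxr] -> 12 lines: gsdn kdi jqf dxr umhz cmd fwgus onbq kan aht nbcoz elq
Final line count: 12

Answer: 12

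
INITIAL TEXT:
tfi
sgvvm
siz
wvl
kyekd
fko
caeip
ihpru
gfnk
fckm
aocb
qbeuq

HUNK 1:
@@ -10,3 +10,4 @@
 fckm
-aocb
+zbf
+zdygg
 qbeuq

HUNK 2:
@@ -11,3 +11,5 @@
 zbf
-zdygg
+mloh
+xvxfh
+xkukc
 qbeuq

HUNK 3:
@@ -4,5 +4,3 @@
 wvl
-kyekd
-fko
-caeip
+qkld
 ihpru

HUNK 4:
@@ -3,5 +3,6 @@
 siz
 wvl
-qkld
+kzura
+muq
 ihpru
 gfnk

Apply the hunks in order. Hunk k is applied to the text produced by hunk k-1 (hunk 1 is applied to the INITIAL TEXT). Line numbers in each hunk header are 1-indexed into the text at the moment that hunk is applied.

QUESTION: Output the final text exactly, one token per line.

Hunk 1: at line 10 remove [aocb] add [zbf,zdygg] -> 13 lines: tfi sgvvm siz wvl kyekd fko caeip ihpru gfnk fckm zbf zdygg qbeuq
Hunk 2: at line 11 remove [zdygg] add [mloh,xvxfh,xkukc] -> 15 lines: tfi sgvvm siz wvl kyekd fko caeip ihpru gfnk fckm zbf mloh xvxfh xkukc qbeuq
Hunk 3: at line 4 remove [kyekd,fko,caeip] add [qkld] -> 13 lines: tfi sgvvm siz wvl qkld ihpru gfnk fckm zbf mloh xvxfh xkukc qbeuq
Hunk 4: at line 3 remove [qkld] add [kzura,muq] -> 14 lines: tfi sgvvm siz wvl kzura muq ihpru gfnk fckm zbf mloh xvxfh xkukc qbeuq

Answer: tfi
sgvvm
siz
wvl
kzura
muq
ihpru
gfnk
fckm
zbf
mloh
xvxfh
xkukc
qbeuq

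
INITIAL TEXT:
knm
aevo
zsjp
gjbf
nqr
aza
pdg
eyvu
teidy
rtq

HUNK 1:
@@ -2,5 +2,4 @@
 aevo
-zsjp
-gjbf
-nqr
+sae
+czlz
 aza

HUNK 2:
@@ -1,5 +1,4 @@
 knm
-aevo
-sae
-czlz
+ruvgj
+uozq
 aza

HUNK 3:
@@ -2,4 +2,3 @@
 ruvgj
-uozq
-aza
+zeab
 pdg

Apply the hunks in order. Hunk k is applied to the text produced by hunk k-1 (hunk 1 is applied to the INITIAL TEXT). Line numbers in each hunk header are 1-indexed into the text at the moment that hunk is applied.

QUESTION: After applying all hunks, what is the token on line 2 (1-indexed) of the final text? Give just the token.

Hunk 1: at line 2 remove [zsjp,gjbf,nqr] add [sae,czlz] -> 9 lines: knm aevo sae czlz aza pdg eyvu teidy rtq
Hunk 2: at line 1 remove [aevo,sae,czlz] add [ruvgj,uozq] -> 8 lines: knm ruvgj uozq aza pdg eyvu teidy rtq
Hunk 3: at line 2 remove [uozq,aza] add [zeab] -> 7 lines: knm ruvgj zeab pdg eyvu teidy rtq
Final line 2: ruvgj

Answer: ruvgj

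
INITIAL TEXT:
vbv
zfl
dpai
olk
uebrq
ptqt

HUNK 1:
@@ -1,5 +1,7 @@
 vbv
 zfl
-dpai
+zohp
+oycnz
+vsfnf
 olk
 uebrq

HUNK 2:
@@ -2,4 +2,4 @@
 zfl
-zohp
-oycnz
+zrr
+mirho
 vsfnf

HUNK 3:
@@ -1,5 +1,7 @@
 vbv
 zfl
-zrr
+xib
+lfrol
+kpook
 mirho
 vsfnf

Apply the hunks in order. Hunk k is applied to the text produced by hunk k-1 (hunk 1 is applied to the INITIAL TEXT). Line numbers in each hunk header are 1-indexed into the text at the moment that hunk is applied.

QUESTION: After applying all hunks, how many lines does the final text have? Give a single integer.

Hunk 1: at line 1 remove [dpai] add [zohp,oycnz,vsfnf] -> 8 lines: vbv zfl zohp oycnz vsfnf olk uebrq ptqt
Hunk 2: at line 2 remove [zohp,oycnz] add [zrr,mirho] -> 8 lines: vbv zfl zrr mirho vsfnf olk uebrq ptqt
Hunk 3: at line 1 remove [zrr] add [xib,lfrol,kpook] -> 10 lines: vbv zfl xib lfrol kpook mirho vsfnf olk uebrq ptqt
Final line count: 10

Answer: 10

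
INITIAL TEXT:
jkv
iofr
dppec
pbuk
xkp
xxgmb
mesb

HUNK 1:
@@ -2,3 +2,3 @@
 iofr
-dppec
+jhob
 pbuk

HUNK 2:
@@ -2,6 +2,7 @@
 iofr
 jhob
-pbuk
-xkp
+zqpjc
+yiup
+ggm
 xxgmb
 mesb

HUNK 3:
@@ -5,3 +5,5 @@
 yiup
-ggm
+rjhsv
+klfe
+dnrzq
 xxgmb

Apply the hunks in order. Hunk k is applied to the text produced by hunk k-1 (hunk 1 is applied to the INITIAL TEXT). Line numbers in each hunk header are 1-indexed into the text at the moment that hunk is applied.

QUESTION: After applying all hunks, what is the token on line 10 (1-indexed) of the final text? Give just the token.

Hunk 1: at line 2 remove [dppec] add [jhob] -> 7 lines: jkv iofr jhob pbuk xkp xxgmb mesb
Hunk 2: at line 2 remove [pbuk,xkp] add [zqpjc,yiup,ggm] -> 8 lines: jkv iofr jhob zqpjc yiup ggm xxgmb mesb
Hunk 3: at line 5 remove [ggm] add [rjhsv,klfe,dnrzq] -> 10 lines: jkv iofr jhob zqpjc yiup rjhsv klfe dnrzq xxgmb mesb
Final line 10: mesb

Answer: mesb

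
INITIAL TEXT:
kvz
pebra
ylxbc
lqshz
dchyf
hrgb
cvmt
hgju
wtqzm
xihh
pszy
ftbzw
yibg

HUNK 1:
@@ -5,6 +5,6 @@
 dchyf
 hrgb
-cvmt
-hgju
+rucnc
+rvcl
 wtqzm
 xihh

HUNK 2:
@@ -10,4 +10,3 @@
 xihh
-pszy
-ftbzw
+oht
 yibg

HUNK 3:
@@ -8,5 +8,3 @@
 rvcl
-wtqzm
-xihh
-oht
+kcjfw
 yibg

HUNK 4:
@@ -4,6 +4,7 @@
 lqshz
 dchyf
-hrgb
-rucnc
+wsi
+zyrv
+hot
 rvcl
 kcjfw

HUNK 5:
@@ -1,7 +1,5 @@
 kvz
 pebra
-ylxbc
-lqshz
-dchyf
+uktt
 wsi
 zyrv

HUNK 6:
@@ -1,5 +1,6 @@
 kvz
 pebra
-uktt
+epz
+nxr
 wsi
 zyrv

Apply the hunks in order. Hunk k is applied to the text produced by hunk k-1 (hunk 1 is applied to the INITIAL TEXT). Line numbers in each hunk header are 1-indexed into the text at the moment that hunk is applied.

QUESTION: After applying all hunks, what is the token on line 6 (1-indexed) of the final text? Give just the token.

Answer: zyrv

Derivation:
Hunk 1: at line 5 remove [cvmt,hgju] add [rucnc,rvcl] -> 13 lines: kvz pebra ylxbc lqshz dchyf hrgb rucnc rvcl wtqzm xihh pszy ftbzw yibg
Hunk 2: at line 10 remove [pszy,ftbzw] add [oht] -> 12 lines: kvz pebra ylxbc lqshz dchyf hrgb rucnc rvcl wtqzm xihh oht yibg
Hunk 3: at line 8 remove [wtqzm,xihh,oht] add [kcjfw] -> 10 lines: kvz pebra ylxbc lqshz dchyf hrgb rucnc rvcl kcjfw yibg
Hunk 4: at line 4 remove [hrgb,rucnc] add [wsi,zyrv,hot] -> 11 lines: kvz pebra ylxbc lqshz dchyf wsi zyrv hot rvcl kcjfw yibg
Hunk 5: at line 1 remove [ylxbc,lqshz,dchyf] add [uktt] -> 9 lines: kvz pebra uktt wsi zyrv hot rvcl kcjfw yibg
Hunk 6: at line 1 remove [uktt] add [epz,nxr] -> 10 lines: kvz pebra epz nxr wsi zyrv hot rvcl kcjfw yibg
Final line 6: zyrv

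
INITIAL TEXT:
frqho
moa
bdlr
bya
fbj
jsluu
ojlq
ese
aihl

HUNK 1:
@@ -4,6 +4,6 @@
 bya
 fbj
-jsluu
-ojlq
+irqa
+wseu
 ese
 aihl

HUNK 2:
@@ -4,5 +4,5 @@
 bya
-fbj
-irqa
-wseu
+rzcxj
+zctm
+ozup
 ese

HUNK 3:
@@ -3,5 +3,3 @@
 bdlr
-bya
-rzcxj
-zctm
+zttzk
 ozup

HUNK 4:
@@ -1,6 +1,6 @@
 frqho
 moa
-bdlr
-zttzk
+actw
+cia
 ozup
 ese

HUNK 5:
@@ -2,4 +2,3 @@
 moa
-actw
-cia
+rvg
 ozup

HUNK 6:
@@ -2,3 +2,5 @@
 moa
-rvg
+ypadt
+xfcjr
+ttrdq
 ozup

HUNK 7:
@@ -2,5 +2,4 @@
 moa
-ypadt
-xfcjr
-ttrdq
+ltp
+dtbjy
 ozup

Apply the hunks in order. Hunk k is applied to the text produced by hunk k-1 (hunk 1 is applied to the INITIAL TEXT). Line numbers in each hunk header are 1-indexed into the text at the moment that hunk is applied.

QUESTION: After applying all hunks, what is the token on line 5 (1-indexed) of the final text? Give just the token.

Hunk 1: at line 4 remove [jsluu,ojlq] add [irqa,wseu] -> 9 lines: frqho moa bdlr bya fbj irqa wseu ese aihl
Hunk 2: at line 4 remove [fbj,irqa,wseu] add [rzcxj,zctm,ozup] -> 9 lines: frqho moa bdlr bya rzcxj zctm ozup ese aihl
Hunk 3: at line 3 remove [bya,rzcxj,zctm] add [zttzk] -> 7 lines: frqho moa bdlr zttzk ozup ese aihl
Hunk 4: at line 1 remove [bdlr,zttzk] add [actw,cia] -> 7 lines: frqho moa actw cia ozup ese aihl
Hunk 5: at line 2 remove [actw,cia] add [rvg] -> 6 lines: frqho moa rvg ozup ese aihl
Hunk 6: at line 2 remove [rvg] add [ypadt,xfcjr,ttrdq] -> 8 lines: frqho moa ypadt xfcjr ttrdq ozup ese aihl
Hunk 7: at line 2 remove [ypadt,xfcjr,ttrdq] add [ltp,dtbjy] -> 7 lines: frqho moa ltp dtbjy ozup ese aihl
Final line 5: ozup

Answer: ozup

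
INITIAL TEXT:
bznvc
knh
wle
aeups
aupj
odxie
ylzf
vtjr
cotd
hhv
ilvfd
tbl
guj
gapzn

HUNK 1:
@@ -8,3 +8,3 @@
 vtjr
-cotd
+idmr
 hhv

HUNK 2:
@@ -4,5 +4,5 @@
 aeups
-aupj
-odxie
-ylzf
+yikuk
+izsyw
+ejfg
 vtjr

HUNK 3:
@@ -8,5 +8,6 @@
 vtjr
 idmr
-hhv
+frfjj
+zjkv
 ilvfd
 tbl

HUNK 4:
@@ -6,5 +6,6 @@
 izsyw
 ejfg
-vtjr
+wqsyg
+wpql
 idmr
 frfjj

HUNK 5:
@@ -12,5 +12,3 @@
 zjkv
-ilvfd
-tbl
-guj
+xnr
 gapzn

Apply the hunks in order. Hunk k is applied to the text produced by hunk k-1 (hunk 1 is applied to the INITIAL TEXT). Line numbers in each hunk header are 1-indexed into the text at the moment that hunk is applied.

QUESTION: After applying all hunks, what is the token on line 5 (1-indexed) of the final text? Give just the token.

Hunk 1: at line 8 remove [cotd] add [idmr] -> 14 lines: bznvc knh wle aeups aupj odxie ylzf vtjr idmr hhv ilvfd tbl guj gapzn
Hunk 2: at line 4 remove [aupj,odxie,ylzf] add [yikuk,izsyw,ejfg] -> 14 lines: bznvc knh wle aeups yikuk izsyw ejfg vtjr idmr hhv ilvfd tbl guj gapzn
Hunk 3: at line 8 remove [hhv] add [frfjj,zjkv] -> 15 lines: bznvc knh wle aeups yikuk izsyw ejfg vtjr idmr frfjj zjkv ilvfd tbl guj gapzn
Hunk 4: at line 6 remove [vtjr] add [wqsyg,wpql] -> 16 lines: bznvc knh wle aeups yikuk izsyw ejfg wqsyg wpql idmr frfjj zjkv ilvfd tbl guj gapzn
Hunk 5: at line 12 remove [ilvfd,tbl,guj] add [xnr] -> 14 lines: bznvc knh wle aeups yikuk izsyw ejfg wqsyg wpql idmr frfjj zjkv xnr gapzn
Final line 5: yikuk

Answer: yikuk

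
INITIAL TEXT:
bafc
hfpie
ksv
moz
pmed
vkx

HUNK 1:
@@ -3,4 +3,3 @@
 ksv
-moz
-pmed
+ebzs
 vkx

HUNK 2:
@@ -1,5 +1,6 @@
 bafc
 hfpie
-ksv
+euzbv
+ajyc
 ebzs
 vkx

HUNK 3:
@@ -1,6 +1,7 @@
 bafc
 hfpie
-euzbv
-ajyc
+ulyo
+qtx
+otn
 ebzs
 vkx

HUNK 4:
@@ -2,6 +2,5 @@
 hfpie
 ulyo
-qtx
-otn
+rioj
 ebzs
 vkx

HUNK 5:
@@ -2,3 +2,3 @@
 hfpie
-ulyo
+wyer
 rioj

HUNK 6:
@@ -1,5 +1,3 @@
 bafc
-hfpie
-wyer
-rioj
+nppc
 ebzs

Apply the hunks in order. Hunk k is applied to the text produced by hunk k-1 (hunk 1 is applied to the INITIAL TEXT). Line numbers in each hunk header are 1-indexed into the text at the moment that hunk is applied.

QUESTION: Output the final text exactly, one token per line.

Answer: bafc
nppc
ebzs
vkx

Derivation:
Hunk 1: at line 3 remove [moz,pmed] add [ebzs] -> 5 lines: bafc hfpie ksv ebzs vkx
Hunk 2: at line 1 remove [ksv] add [euzbv,ajyc] -> 6 lines: bafc hfpie euzbv ajyc ebzs vkx
Hunk 3: at line 1 remove [euzbv,ajyc] add [ulyo,qtx,otn] -> 7 lines: bafc hfpie ulyo qtx otn ebzs vkx
Hunk 4: at line 2 remove [qtx,otn] add [rioj] -> 6 lines: bafc hfpie ulyo rioj ebzs vkx
Hunk 5: at line 2 remove [ulyo] add [wyer] -> 6 lines: bafc hfpie wyer rioj ebzs vkx
Hunk 6: at line 1 remove [hfpie,wyer,rioj] add [nppc] -> 4 lines: bafc nppc ebzs vkx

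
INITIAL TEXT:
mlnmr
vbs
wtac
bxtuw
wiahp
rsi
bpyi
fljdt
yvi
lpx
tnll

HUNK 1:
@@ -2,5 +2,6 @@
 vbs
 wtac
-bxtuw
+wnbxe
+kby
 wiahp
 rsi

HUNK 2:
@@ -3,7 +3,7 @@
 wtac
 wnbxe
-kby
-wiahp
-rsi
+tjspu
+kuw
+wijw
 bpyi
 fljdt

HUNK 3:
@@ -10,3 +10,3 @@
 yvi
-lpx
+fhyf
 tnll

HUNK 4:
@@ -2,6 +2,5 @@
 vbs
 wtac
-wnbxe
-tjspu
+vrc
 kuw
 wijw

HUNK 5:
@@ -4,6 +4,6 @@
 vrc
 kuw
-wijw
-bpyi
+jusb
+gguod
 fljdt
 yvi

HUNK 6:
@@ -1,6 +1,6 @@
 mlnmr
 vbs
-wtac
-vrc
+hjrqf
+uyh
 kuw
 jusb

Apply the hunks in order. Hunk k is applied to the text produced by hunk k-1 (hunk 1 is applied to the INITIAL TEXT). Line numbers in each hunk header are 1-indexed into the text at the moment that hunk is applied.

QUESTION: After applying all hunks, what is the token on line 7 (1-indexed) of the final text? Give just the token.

Answer: gguod

Derivation:
Hunk 1: at line 2 remove [bxtuw] add [wnbxe,kby] -> 12 lines: mlnmr vbs wtac wnbxe kby wiahp rsi bpyi fljdt yvi lpx tnll
Hunk 2: at line 3 remove [kby,wiahp,rsi] add [tjspu,kuw,wijw] -> 12 lines: mlnmr vbs wtac wnbxe tjspu kuw wijw bpyi fljdt yvi lpx tnll
Hunk 3: at line 10 remove [lpx] add [fhyf] -> 12 lines: mlnmr vbs wtac wnbxe tjspu kuw wijw bpyi fljdt yvi fhyf tnll
Hunk 4: at line 2 remove [wnbxe,tjspu] add [vrc] -> 11 lines: mlnmr vbs wtac vrc kuw wijw bpyi fljdt yvi fhyf tnll
Hunk 5: at line 4 remove [wijw,bpyi] add [jusb,gguod] -> 11 lines: mlnmr vbs wtac vrc kuw jusb gguod fljdt yvi fhyf tnll
Hunk 6: at line 1 remove [wtac,vrc] add [hjrqf,uyh] -> 11 lines: mlnmr vbs hjrqf uyh kuw jusb gguod fljdt yvi fhyf tnll
Final line 7: gguod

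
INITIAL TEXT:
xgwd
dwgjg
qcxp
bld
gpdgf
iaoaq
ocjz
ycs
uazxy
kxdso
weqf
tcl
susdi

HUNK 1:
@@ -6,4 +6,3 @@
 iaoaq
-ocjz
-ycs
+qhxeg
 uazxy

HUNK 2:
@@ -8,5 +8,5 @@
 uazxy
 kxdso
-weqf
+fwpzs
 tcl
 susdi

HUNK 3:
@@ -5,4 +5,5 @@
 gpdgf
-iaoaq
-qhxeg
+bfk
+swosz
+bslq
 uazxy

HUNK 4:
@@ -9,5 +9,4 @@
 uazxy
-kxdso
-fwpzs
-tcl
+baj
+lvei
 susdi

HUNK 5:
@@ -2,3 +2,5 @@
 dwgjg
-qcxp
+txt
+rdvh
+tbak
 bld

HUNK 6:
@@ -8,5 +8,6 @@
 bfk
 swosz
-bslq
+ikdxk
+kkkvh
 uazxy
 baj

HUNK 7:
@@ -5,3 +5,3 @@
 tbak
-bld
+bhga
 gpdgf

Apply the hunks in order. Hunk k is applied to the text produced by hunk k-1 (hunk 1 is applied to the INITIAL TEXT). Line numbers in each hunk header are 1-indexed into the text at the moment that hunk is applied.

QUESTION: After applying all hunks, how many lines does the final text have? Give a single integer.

Hunk 1: at line 6 remove [ocjz,ycs] add [qhxeg] -> 12 lines: xgwd dwgjg qcxp bld gpdgf iaoaq qhxeg uazxy kxdso weqf tcl susdi
Hunk 2: at line 8 remove [weqf] add [fwpzs] -> 12 lines: xgwd dwgjg qcxp bld gpdgf iaoaq qhxeg uazxy kxdso fwpzs tcl susdi
Hunk 3: at line 5 remove [iaoaq,qhxeg] add [bfk,swosz,bslq] -> 13 lines: xgwd dwgjg qcxp bld gpdgf bfk swosz bslq uazxy kxdso fwpzs tcl susdi
Hunk 4: at line 9 remove [kxdso,fwpzs,tcl] add [baj,lvei] -> 12 lines: xgwd dwgjg qcxp bld gpdgf bfk swosz bslq uazxy baj lvei susdi
Hunk 5: at line 2 remove [qcxp] add [txt,rdvh,tbak] -> 14 lines: xgwd dwgjg txt rdvh tbak bld gpdgf bfk swosz bslq uazxy baj lvei susdi
Hunk 6: at line 8 remove [bslq] add [ikdxk,kkkvh] -> 15 lines: xgwd dwgjg txt rdvh tbak bld gpdgf bfk swosz ikdxk kkkvh uazxy baj lvei susdi
Hunk 7: at line 5 remove [bld] add [bhga] -> 15 lines: xgwd dwgjg txt rdvh tbak bhga gpdgf bfk swosz ikdxk kkkvh uazxy baj lvei susdi
Final line count: 15

Answer: 15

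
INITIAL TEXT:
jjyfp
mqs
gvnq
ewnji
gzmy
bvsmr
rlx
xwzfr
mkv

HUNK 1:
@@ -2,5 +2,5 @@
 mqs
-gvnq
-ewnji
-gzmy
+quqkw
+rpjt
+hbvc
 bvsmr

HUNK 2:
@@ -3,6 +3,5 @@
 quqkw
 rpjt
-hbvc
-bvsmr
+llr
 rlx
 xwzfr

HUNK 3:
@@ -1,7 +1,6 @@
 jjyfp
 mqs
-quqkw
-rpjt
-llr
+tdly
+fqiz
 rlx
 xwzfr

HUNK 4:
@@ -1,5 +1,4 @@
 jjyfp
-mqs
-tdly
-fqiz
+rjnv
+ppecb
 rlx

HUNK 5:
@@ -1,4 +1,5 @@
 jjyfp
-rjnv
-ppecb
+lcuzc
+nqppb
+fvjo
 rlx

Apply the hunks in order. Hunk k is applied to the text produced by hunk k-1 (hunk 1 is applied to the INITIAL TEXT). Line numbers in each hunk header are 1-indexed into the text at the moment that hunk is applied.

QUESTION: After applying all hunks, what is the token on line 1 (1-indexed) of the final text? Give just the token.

Hunk 1: at line 2 remove [gvnq,ewnji,gzmy] add [quqkw,rpjt,hbvc] -> 9 lines: jjyfp mqs quqkw rpjt hbvc bvsmr rlx xwzfr mkv
Hunk 2: at line 3 remove [hbvc,bvsmr] add [llr] -> 8 lines: jjyfp mqs quqkw rpjt llr rlx xwzfr mkv
Hunk 3: at line 1 remove [quqkw,rpjt,llr] add [tdly,fqiz] -> 7 lines: jjyfp mqs tdly fqiz rlx xwzfr mkv
Hunk 4: at line 1 remove [mqs,tdly,fqiz] add [rjnv,ppecb] -> 6 lines: jjyfp rjnv ppecb rlx xwzfr mkv
Hunk 5: at line 1 remove [rjnv,ppecb] add [lcuzc,nqppb,fvjo] -> 7 lines: jjyfp lcuzc nqppb fvjo rlx xwzfr mkv
Final line 1: jjyfp

Answer: jjyfp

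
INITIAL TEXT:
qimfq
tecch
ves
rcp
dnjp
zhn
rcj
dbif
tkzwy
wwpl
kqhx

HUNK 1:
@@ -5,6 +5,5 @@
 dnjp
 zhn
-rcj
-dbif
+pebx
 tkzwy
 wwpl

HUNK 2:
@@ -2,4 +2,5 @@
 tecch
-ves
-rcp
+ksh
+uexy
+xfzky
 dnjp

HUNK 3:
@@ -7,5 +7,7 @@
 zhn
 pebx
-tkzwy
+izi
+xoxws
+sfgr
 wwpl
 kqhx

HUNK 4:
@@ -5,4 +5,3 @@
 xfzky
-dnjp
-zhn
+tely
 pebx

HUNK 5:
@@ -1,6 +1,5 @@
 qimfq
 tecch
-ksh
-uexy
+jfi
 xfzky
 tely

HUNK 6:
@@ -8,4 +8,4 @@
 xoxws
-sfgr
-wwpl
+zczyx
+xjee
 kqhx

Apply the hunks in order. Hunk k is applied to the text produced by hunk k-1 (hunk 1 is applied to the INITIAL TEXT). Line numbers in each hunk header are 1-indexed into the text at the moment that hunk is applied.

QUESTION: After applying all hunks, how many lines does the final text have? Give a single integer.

Hunk 1: at line 5 remove [rcj,dbif] add [pebx] -> 10 lines: qimfq tecch ves rcp dnjp zhn pebx tkzwy wwpl kqhx
Hunk 2: at line 2 remove [ves,rcp] add [ksh,uexy,xfzky] -> 11 lines: qimfq tecch ksh uexy xfzky dnjp zhn pebx tkzwy wwpl kqhx
Hunk 3: at line 7 remove [tkzwy] add [izi,xoxws,sfgr] -> 13 lines: qimfq tecch ksh uexy xfzky dnjp zhn pebx izi xoxws sfgr wwpl kqhx
Hunk 4: at line 5 remove [dnjp,zhn] add [tely] -> 12 lines: qimfq tecch ksh uexy xfzky tely pebx izi xoxws sfgr wwpl kqhx
Hunk 5: at line 1 remove [ksh,uexy] add [jfi] -> 11 lines: qimfq tecch jfi xfzky tely pebx izi xoxws sfgr wwpl kqhx
Hunk 6: at line 8 remove [sfgr,wwpl] add [zczyx,xjee] -> 11 lines: qimfq tecch jfi xfzky tely pebx izi xoxws zczyx xjee kqhx
Final line count: 11

Answer: 11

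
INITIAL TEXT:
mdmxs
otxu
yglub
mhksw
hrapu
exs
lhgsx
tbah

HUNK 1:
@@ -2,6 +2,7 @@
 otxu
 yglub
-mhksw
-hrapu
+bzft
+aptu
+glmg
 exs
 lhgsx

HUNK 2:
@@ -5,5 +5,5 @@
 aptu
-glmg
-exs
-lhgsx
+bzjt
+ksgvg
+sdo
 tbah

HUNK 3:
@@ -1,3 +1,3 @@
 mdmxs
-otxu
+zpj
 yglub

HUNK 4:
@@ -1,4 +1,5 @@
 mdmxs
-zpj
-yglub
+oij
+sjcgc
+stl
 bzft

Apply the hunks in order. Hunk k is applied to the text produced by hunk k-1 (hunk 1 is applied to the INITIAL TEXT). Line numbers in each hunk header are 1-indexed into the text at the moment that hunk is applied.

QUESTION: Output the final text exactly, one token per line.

Answer: mdmxs
oij
sjcgc
stl
bzft
aptu
bzjt
ksgvg
sdo
tbah

Derivation:
Hunk 1: at line 2 remove [mhksw,hrapu] add [bzft,aptu,glmg] -> 9 lines: mdmxs otxu yglub bzft aptu glmg exs lhgsx tbah
Hunk 2: at line 5 remove [glmg,exs,lhgsx] add [bzjt,ksgvg,sdo] -> 9 lines: mdmxs otxu yglub bzft aptu bzjt ksgvg sdo tbah
Hunk 3: at line 1 remove [otxu] add [zpj] -> 9 lines: mdmxs zpj yglub bzft aptu bzjt ksgvg sdo tbah
Hunk 4: at line 1 remove [zpj,yglub] add [oij,sjcgc,stl] -> 10 lines: mdmxs oij sjcgc stl bzft aptu bzjt ksgvg sdo tbah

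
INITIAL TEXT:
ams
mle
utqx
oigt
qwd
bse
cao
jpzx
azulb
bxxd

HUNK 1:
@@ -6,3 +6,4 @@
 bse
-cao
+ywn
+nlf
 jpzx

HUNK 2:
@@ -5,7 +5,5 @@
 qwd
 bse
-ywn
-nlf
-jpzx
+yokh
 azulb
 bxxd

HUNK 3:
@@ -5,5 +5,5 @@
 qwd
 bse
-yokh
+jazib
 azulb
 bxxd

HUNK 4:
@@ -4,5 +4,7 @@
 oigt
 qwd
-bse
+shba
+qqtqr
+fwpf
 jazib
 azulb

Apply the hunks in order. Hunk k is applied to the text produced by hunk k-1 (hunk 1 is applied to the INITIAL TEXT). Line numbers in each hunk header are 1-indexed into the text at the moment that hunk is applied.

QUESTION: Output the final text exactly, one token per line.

Hunk 1: at line 6 remove [cao] add [ywn,nlf] -> 11 lines: ams mle utqx oigt qwd bse ywn nlf jpzx azulb bxxd
Hunk 2: at line 5 remove [ywn,nlf,jpzx] add [yokh] -> 9 lines: ams mle utqx oigt qwd bse yokh azulb bxxd
Hunk 3: at line 5 remove [yokh] add [jazib] -> 9 lines: ams mle utqx oigt qwd bse jazib azulb bxxd
Hunk 4: at line 4 remove [bse] add [shba,qqtqr,fwpf] -> 11 lines: ams mle utqx oigt qwd shba qqtqr fwpf jazib azulb bxxd

Answer: ams
mle
utqx
oigt
qwd
shba
qqtqr
fwpf
jazib
azulb
bxxd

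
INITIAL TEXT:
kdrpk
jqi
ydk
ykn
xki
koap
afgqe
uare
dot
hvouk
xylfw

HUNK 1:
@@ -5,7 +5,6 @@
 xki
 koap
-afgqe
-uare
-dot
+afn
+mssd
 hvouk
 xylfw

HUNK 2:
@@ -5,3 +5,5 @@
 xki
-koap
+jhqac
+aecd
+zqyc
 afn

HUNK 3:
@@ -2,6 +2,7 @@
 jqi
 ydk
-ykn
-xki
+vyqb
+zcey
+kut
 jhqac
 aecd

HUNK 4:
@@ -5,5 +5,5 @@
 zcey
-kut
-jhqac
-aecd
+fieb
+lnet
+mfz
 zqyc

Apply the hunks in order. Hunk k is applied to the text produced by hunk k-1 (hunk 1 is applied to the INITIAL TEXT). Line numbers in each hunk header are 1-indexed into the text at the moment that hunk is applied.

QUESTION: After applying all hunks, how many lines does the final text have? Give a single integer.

Answer: 13

Derivation:
Hunk 1: at line 5 remove [afgqe,uare,dot] add [afn,mssd] -> 10 lines: kdrpk jqi ydk ykn xki koap afn mssd hvouk xylfw
Hunk 2: at line 5 remove [koap] add [jhqac,aecd,zqyc] -> 12 lines: kdrpk jqi ydk ykn xki jhqac aecd zqyc afn mssd hvouk xylfw
Hunk 3: at line 2 remove [ykn,xki] add [vyqb,zcey,kut] -> 13 lines: kdrpk jqi ydk vyqb zcey kut jhqac aecd zqyc afn mssd hvouk xylfw
Hunk 4: at line 5 remove [kut,jhqac,aecd] add [fieb,lnet,mfz] -> 13 lines: kdrpk jqi ydk vyqb zcey fieb lnet mfz zqyc afn mssd hvouk xylfw
Final line count: 13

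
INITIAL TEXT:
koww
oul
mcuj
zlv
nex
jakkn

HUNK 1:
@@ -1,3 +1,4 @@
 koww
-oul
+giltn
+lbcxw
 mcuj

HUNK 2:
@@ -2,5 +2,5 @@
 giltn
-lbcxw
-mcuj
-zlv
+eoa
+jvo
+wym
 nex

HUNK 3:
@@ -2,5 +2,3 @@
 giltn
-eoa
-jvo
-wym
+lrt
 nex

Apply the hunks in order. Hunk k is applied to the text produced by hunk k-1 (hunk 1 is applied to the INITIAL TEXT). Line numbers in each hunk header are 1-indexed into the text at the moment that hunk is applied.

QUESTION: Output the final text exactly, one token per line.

Hunk 1: at line 1 remove [oul] add [giltn,lbcxw] -> 7 lines: koww giltn lbcxw mcuj zlv nex jakkn
Hunk 2: at line 2 remove [lbcxw,mcuj,zlv] add [eoa,jvo,wym] -> 7 lines: koww giltn eoa jvo wym nex jakkn
Hunk 3: at line 2 remove [eoa,jvo,wym] add [lrt] -> 5 lines: koww giltn lrt nex jakkn

Answer: koww
giltn
lrt
nex
jakkn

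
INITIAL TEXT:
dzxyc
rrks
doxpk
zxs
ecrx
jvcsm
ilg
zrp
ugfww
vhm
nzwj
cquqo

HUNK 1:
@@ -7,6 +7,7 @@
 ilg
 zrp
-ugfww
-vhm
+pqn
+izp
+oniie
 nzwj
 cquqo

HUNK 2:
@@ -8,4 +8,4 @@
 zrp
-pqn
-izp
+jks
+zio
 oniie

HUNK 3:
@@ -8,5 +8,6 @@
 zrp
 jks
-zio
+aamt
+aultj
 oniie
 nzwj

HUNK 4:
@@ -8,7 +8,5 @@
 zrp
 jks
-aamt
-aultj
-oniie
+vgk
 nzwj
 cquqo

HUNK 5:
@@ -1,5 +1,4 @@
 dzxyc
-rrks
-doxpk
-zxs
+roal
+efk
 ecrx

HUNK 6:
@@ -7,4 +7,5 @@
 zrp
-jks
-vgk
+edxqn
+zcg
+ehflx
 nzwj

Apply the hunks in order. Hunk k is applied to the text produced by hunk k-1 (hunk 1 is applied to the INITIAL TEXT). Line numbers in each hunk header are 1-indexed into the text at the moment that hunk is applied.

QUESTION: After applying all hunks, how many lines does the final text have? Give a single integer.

Answer: 12

Derivation:
Hunk 1: at line 7 remove [ugfww,vhm] add [pqn,izp,oniie] -> 13 lines: dzxyc rrks doxpk zxs ecrx jvcsm ilg zrp pqn izp oniie nzwj cquqo
Hunk 2: at line 8 remove [pqn,izp] add [jks,zio] -> 13 lines: dzxyc rrks doxpk zxs ecrx jvcsm ilg zrp jks zio oniie nzwj cquqo
Hunk 3: at line 8 remove [zio] add [aamt,aultj] -> 14 lines: dzxyc rrks doxpk zxs ecrx jvcsm ilg zrp jks aamt aultj oniie nzwj cquqo
Hunk 4: at line 8 remove [aamt,aultj,oniie] add [vgk] -> 12 lines: dzxyc rrks doxpk zxs ecrx jvcsm ilg zrp jks vgk nzwj cquqo
Hunk 5: at line 1 remove [rrks,doxpk,zxs] add [roal,efk] -> 11 lines: dzxyc roal efk ecrx jvcsm ilg zrp jks vgk nzwj cquqo
Hunk 6: at line 7 remove [jks,vgk] add [edxqn,zcg,ehflx] -> 12 lines: dzxyc roal efk ecrx jvcsm ilg zrp edxqn zcg ehflx nzwj cquqo
Final line count: 12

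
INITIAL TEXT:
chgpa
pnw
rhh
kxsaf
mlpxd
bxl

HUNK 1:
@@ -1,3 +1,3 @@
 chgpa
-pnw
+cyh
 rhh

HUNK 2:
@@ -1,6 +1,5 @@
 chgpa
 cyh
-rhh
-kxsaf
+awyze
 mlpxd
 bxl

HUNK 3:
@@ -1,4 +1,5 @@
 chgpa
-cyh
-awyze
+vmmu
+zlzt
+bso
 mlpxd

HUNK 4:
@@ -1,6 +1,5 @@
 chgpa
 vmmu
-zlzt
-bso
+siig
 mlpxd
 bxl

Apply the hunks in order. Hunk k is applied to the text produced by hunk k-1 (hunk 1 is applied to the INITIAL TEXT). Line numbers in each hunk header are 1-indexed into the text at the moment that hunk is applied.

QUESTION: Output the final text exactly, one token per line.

Answer: chgpa
vmmu
siig
mlpxd
bxl

Derivation:
Hunk 1: at line 1 remove [pnw] add [cyh] -> 6 lines: chgpa cyh rhh kxsaf mlpxd bxl
Hunk 2: at line 1 remove [rhh,kxsaf] add [awyze] -> 5 lines: chgpa cyh awyze mlpxd bxl
Hunk 3: at line 1 remove [cyh,awyze] add [vmmu,zlzt,bso] -> 6 lines: chgpa vmmu zlzt bso mlpxd bxl
Hunk 4: at line 1 remove [zlzt,bso] add [siig] -> 5 lines: chgpa vmmu siig mlpxd bxl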